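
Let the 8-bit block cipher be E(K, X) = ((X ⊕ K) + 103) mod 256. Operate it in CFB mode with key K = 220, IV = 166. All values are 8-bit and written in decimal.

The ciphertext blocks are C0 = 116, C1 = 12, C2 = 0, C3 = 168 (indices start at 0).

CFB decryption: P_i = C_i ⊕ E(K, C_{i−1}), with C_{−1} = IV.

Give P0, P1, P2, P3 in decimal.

P0: E(K, 166) = 225; 116 ⊕ 225 = 149.
P1: E(K, 116) = 15; 12 ⊕ 15 = 3.
P2: E(K, 12) = 55; 0 ⊕ 55 = 55.
P3: E(K, 0) = 67; 168 ⊕ 67 = 235.

P0 = 149, P1 = 3, P2 = 55, P3 = 235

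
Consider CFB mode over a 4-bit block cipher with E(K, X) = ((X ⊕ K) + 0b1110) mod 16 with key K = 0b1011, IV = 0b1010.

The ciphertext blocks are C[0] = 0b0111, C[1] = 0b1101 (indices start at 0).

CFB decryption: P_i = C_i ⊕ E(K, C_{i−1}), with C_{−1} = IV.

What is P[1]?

P[1]: E(K, 0b0111) = 0b1010; 0b1101 ⊕ 0b1010 = 0b0111.

P[1] = 0b0111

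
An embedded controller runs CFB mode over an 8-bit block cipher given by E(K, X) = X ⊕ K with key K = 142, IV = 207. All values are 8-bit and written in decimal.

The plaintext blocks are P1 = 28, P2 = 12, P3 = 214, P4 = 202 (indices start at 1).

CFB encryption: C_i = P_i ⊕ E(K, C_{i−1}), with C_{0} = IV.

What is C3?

C3 = 135

C1: E(K, 207) = 65; 28 ⊕ 65 = 93.
C2: E(K, 93) = 211; 12 ⊕ 211 = 223.
C3: E(K, 223) = 81; 214 ⊕ 81 = 135.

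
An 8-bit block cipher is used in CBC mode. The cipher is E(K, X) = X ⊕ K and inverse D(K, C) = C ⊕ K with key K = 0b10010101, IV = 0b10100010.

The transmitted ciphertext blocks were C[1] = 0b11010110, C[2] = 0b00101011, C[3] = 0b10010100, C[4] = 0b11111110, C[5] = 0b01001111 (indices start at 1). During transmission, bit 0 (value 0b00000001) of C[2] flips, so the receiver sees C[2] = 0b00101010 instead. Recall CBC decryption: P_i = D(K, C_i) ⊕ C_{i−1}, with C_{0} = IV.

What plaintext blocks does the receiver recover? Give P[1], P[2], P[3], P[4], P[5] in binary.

Only C[2] changed, to 0b00101010. In CBC, a change in C_i garbles P_i and flips the same bit in P_{i+1}. Decrypting the received ciphertext:
P[1]: D(K, 0b11010110) = 0b01000011; 0b01000011 ⊕ 0b10100010 = 0b11100001.
P[2]: D(K, 0b00101010) = 0b10111111; 0b10111111 ⊕ 0b11010110 = 0b01101001.
P[3]: D(K, 0b10010100) = 0b00000001; 0b00000001 ⊕ 0b00101010 = 0b00101011.
P[4]: D(K, 0b11111110) = 0b01101011; 0b01101011 ⊕ 0b10010100 = 0b11111111.
P[5]: D(K, 0b01001111) = 0b11011010; 0b11011010 ⊕ 0b11111110 = 0b00100100.
Blocks that differ from the original plaintext: P[2], P[3].

P[1] = 0b11100001, P[2] = 0b01101001, P[3] = 0b00101011, P[4] = 0b11111111, P[5] = 0b00100100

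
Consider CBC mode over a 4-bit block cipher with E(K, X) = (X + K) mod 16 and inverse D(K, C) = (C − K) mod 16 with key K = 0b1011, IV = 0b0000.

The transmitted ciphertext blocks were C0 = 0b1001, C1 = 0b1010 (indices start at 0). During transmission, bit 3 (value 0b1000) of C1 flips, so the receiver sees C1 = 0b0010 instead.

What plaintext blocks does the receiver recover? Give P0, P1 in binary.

CBC decryption: P_i = D(K, C_i) ⊕ C_{i−1}, with C_{−1} = IV.
Only C1 changed, to 0b0010. In CBC, a change in C_i garbles P_i and flips the same bit in P_{i+1}. Decrypting the received ciphertext:
P0: D(K, 0b1001) = 0b1110; 0b1110 ⊕ 0b0000 = 0b1110.
P1: D(K, 0b0010) = 0b0111; 0b0111 ⊕ 0b1001 = 0b1110.
Blocks that differ from the original plaintext: P1.

P0 = 0b1110, P1 = 0b1110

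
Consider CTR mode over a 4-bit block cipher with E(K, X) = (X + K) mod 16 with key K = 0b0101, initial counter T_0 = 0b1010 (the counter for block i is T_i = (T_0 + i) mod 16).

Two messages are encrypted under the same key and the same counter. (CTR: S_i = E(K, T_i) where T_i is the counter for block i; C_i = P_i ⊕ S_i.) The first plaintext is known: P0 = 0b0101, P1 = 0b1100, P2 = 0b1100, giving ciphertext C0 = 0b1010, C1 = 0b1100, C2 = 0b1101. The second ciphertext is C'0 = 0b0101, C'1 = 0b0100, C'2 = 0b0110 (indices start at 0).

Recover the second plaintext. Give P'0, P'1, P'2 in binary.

In CTR with a reused counter, both messages share the same keystream S_i, so C_i ⊕ C'_i = P_i ⊕ P'_i and thus P'_i = P_i ⊕ C_i ⊕ C'_i.
P'0: 0b0101 ⊕ 0b1010 ⊕ 0b0101 = 0b1010.
P'1: 0b1100 ⊕ 0b1100 ⊕ 0b0100 = 0b0100.
P'2: 0b1100 ⊕ 0b1101 ⊕ 0b0110 = 0b0111.

P'0 = 0b1010, P'1 = 0b0100, P'2 = 0b0111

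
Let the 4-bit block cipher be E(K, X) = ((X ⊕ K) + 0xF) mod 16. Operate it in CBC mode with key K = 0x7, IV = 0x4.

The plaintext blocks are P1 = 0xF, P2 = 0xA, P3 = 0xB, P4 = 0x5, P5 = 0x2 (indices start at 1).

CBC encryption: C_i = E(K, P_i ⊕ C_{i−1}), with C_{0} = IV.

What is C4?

C1: P1 ⊕ 0x4 = 0xB; E(K, 0xB) = 0xB.
C2: P2 ⊕ 0xB = 0x1; E(K, 0x1) = 0x5.
C3: P3 ⊕ 0x5 = 0xE; E(K, 0xE) = 0x8.
C4: P4 ⊕ 0x8 = 0xD; E(K, 0xD) = 0x9.

C4 = 0x9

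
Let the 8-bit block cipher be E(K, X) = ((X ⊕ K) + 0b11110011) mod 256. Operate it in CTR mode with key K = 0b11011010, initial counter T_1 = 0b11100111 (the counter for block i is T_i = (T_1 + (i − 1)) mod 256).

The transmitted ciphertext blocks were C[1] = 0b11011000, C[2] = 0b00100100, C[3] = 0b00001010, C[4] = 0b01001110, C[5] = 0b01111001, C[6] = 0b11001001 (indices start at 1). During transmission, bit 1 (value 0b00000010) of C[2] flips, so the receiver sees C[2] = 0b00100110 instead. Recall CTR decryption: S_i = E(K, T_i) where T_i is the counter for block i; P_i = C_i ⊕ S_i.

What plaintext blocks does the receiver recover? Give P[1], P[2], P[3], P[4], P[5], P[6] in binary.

Only C[2] changed, to 0b00100110. In CTR, a change in C_i flips the same bit in P_i only; the keystream is unaffected. Decrypting the received ciphertext:
P[1]: T = 0b11100111, S = E(K, T) = 0b00110000; 0b11011000 ⊕ 0b00110000 = 0b11101000.
P[2]: T = 0b11101000, S = E(K, T) = 0b00100101; 0b00100110 ⊕ 0b00100101 = 0b00000011.
P[3]: T = 0b11101001, S = E(K, T) = 0b00100110; 0b00001010 ⊕ 0b00100110 = 0b00101100.
P[4]: T = 0b11101010, S = E(K, T) = 0b00100011; 0b01001110 ⊕ 0b00100011 = 0b01101101.
P[5]: T = 0b11101011, S = E(K, T) = 0b00100100; 0b01111001 ⊕ 0b00100100 = 0b01011101.
P[6]: T = 0b11101100, S = E(K, T) = 0b00101001; 0b11001001 ⊕ 0b00101001 = 0b11100000.
Blocks that differ from the original plaintext: P[2].

P[1] = 0b11101000, P[2] = 0b00000011, P[3] = 0b00101100, P[4] = 0b01101101, P[5] = 0b01011101, P[6] = 0b11100000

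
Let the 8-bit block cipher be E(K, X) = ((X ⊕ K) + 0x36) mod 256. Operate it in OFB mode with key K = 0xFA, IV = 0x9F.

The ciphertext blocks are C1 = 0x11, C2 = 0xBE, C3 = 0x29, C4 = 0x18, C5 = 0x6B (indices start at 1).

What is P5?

P5 = 0xC0

OFB decryption: S_i = E(K, S_{i−1}) with S_{0} = IV; P_i = C_i ⊕ S_i.
P1: S = E(K, 0x9F) = 0x9B; 0x11 ⊕ 0x9B = 0x8A.
P2: S = E(K, 0x9B) = 0x97; 0xBE ⊕ 0x97 = 0x29.
P3: S = E(K, 0x97) = 0xA3; 0x29 ⊕ 0xA3 = 0x8A.
P4: S = E(K, 0xA3) = 0x8F; 0x18 ⊕ 0x8F = 0x97.
P5: S = E(K, 0x8F) = 0xAB; 0x6B ⊕ 0xAB = 0xC0.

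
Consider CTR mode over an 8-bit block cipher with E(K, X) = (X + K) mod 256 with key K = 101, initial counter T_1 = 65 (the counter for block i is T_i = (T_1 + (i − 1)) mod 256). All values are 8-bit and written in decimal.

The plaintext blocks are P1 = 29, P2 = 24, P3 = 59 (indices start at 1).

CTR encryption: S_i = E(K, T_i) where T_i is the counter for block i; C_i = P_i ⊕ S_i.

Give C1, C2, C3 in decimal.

C1 = 187, C2 = 191, C3 = 147

C1: T = 65, S = E(K, T) = 166; 29 ⊕ 166 = 187.
C2: T = 66, S = E(K, T) = 167; 24 ⊕ 167 = 191.
C3: T = 67, S = E(K, T) = 168; 59 ⊕ 168 = 147.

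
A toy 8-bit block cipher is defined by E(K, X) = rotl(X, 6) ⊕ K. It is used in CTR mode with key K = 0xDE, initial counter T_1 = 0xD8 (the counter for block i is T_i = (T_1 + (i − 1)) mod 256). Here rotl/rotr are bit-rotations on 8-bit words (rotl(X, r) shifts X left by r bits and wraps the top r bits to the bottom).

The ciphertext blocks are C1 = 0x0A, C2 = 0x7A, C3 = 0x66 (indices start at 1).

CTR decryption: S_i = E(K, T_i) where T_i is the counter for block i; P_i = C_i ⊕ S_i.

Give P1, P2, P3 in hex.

P1: T = 0xD8, S = E(K, T) = 0xE8; 0x0A ⊕ 0xE8 = 0xE2.
P2: T = 0xD9, S = E(K, T) = 0xA8; 0x7A ⊕ 0xA8 = 0xD2.
P3: T = 0xDA, S = E(K, T) = 0x68; 0x66 ⊕ 0x68 = 0x0E.

P1 = 0xE2, P2 = 0xD2, P3 = 0x0E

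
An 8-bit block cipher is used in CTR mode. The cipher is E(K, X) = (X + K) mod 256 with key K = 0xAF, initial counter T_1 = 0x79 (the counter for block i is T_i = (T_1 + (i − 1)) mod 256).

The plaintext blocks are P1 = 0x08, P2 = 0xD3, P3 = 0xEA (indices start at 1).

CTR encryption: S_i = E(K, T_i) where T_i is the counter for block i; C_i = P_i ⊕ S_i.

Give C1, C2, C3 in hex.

C1 = 0x20, C2 = 0xFA, C3 = 0xC0

C1: T = 0x79, S = E(K, T) = 0x28; 0x08 ⊕ 0x28 = 0x20.
C2: T = 0x7A, S = E(K, T) = 0x29; 0xD3 ⊕ 0x29 = 0xFA.
C3: T = 0x7B, S = E(K, T) = 0x2A; 0xEA ⊕ 0x2A = 0xC0.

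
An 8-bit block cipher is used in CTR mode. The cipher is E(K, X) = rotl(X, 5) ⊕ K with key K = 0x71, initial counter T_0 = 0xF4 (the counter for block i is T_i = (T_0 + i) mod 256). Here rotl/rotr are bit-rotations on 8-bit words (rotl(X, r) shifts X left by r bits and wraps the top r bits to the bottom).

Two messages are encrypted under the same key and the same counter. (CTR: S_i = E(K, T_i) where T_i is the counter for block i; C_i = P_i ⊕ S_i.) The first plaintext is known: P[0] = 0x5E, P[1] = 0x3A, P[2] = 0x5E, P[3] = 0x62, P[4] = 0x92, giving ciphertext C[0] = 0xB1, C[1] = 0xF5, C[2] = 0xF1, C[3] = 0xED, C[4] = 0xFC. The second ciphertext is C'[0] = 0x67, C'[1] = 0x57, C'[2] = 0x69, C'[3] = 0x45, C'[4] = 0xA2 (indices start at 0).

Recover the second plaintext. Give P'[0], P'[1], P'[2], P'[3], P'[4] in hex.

In CTR with a reused counter, both messages share the same keystream S_i, so C_i ⊕ C'_i = P_i ⊕ P'_i and thus P'_i = P_i ⊕ C_i ⊕ C'_i.
P'[0]: 0x5E ⊕ 0xB1 ⊕ 0x67 = 0x88.
P'[1]: 0x3A ⊕ 0xF5 ⊕ 0x57 = 0x98.
P'[2]: 0x5E ⊕ 0xF1 ⊕ 0x69 = 0xC6.
P'[3]: 0x62 ⊕ 0xED ⊕ 0x45 = 0xCA.
P'[4]: 0x92 ⊕ 0xFC ⊕ 0xA2 = 0xCC.

P'[0] = 0x88, P'[1] = 0x98, P'[2] = 0xC6, P'[3] = 0xCA, P'[4] = 0xCC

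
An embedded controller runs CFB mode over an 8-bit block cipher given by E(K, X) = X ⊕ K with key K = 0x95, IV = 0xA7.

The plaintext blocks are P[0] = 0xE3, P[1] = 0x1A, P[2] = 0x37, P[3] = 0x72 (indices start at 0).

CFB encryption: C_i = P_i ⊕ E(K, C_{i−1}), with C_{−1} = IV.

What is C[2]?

C[2] = 0xFC

C[0]: E(K, 0xA7) = 0x32; 0xE3 ⊕ 0x32 = 0xD1.
C[1]: E(K, 0xD1) = 0x44; 0x1A ⊕ 0x44 = 0x5E.
C[2]: E(K, 0x5E) = 0xCB; 0x37 ⊕ 0xCB = 0xFC.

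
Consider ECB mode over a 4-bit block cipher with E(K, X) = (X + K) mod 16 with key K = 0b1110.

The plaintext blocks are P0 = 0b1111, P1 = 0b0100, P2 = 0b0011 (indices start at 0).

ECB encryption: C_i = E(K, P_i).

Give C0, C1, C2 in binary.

C0: E(K, 0b1111) = 0b1101.
C1: E(K, 0b0100) = 0b0010.
C2: E(K, 0b0011) = 0b0001.

C0 = 0b1101, C1 = 0b0010, C2 = 0b0001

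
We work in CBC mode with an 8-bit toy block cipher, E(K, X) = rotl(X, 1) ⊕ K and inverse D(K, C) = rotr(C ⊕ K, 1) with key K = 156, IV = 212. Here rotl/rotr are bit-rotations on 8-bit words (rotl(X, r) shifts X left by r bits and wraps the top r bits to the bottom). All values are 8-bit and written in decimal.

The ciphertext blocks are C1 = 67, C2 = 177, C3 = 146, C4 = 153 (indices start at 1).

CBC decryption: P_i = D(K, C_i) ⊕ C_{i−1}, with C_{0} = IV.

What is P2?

P2: D(K, 177) = 150; 150 ⊕ 67 = 213.

P2 = 213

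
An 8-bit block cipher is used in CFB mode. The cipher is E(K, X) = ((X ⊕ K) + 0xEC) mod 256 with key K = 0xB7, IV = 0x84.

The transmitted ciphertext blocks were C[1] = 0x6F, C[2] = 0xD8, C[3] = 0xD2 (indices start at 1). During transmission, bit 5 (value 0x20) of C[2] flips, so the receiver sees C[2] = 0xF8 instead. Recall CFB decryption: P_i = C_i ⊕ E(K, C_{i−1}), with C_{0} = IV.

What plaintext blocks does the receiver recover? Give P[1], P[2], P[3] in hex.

P[1] = 0x70, P[2] = 0x3C, P[3] = 0xE9

Only C[2] changed, to 0xF8. In CFB, a change in C_i flips the same bit in P_i and garbles P_{i+1}. Decrypting the received ciphertext:
P[1]: E(K, 0x84) = 0x1F; 0x6F ⊕ 0x1F = 0x70.
P[2]: E(K, 0x6F) = 0xC4; 0xF8 ⊕ 0xC4 = 0x3C.
P[3]: E(K, 0xF8) = 0x3B; 0xD2 ⊕ 0x3B = 0xE9.
Blocks that differ from the original plaintext: P[2], P[3].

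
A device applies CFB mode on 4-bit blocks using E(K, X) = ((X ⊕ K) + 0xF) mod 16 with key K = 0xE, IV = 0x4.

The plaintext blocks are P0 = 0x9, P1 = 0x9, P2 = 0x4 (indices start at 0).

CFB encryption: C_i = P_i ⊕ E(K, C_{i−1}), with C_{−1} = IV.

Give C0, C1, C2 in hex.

C0 = 0x0, C1 = 0x4, C2 = 0xD

C0: E(K, 0x4) = 0x9; 0x9 ⊕ 0x9 = 0x0.
C1: E(K, 0x0) = 0xD; 0x9 ⊕ 0xD = 0x4.
C2: E(K, 0x4) = 0x9; 0x4 ⊕ 0x9 = 0xD.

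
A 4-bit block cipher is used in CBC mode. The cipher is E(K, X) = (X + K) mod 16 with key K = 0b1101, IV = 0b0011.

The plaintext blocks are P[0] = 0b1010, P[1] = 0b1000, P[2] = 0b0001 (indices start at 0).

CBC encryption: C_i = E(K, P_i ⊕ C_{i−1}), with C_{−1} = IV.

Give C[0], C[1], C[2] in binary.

C[0]: P[0] ⊕ 0b0011 = 0b1001; E(K, 0b1001) = 0b0110.
C[1]: P[1] ⊕ 0b0110 = 0b1110; E(K, 0b1110) = 0b1011.
C[2]: P[2] ⊕ 0b1011 = 0b1010; E(K, 0b1010) = 0b0111.

C[0] = 0b0110, C[1] = 0b1011, C[2] = 0b0111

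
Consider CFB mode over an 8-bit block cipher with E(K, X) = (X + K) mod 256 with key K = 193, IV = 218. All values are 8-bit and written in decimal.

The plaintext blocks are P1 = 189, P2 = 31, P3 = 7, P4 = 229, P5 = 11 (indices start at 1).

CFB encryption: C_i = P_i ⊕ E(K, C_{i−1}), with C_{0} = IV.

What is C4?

C1: E(K, 218) = 155; 189 ⊕ 155 = 38.
C2: E(K, 38) = 231; 31 ⊕ 231 = 248.
C3: E(K, 248) = 185; 7 ⊕ 185 = 190.
C4: E(K, 190) = 127; 229 ⊕ 127 = 154.

C4 = 154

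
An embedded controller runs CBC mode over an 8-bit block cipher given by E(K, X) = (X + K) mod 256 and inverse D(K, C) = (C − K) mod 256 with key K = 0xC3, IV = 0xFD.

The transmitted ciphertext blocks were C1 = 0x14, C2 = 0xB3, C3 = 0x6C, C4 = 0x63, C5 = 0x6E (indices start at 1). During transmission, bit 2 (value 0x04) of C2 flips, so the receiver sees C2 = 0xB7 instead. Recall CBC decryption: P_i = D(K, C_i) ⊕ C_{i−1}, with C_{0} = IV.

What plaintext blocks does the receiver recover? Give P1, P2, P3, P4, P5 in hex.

Only C2 changed, to 0xB7. In CBC, a change in C_i garbles P_i and flips the same bit in P_{i+1}. Decrypting the received ciphertext:
P1: D(K, 0x14) = 0x51; 0x51 ⊕ 0xFD = 0xAC.
P2: D(K, 0xB7) = 0xF4; 0xF4 ⊕ 0x14 = 0xE0.
P3: D(K, 0x6C) = 0xA9; 0xA9 ⊕ 0xB7 = 0x1E.
P4: D(K, 0x63) = 0xA0; 0xA0 ⊕ 0x6C = 0xCC.
P5: D(K, 0x6E) = 0xAB; 0xAB ⊕ 0x63 = 0xC8.
Blocks that differ from the original plaintext: P2, P3.

P1 = 0xAC, P2 = 0xE0, P3 = 0x1E, P4 = 0xCC, P5 = 0xC8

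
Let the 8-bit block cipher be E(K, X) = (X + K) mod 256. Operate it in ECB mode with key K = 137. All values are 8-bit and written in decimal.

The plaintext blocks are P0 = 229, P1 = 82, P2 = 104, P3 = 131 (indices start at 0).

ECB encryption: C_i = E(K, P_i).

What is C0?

C0: E(K, 229) = 110.

C0 = 110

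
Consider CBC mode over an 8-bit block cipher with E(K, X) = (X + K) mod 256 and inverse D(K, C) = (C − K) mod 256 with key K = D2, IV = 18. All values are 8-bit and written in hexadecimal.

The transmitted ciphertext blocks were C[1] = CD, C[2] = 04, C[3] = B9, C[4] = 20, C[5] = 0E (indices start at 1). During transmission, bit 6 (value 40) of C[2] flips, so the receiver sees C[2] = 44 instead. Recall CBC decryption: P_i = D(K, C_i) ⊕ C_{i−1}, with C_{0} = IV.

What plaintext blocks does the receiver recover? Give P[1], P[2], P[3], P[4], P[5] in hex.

P[1] = E3, P[2] = BF, P[3] = A3, P[4] = F7, P[5] = 1C

Only C[2] changed, to 44. In CBC, a change in C_i garbles P_i and flips the same bit in P_{i+1}. Decrypting the received ciphertext:
P[1]: D(K, CD) = FB; FB ⊕ 18 = E3.
P[2]: D(K, 44) = 72; 72 ⊕ CD = BF.
P[3]: D(K, B9) = E7; E7 ⊕ 44 = A3.
P[4]: D(K, 20) = 4E; 4E ⊕ B9 = F7.
P[5]: D(K, 0E) = 3C; 3C ⊕ 20 = 1C.
Blocks that differ from the original plaintext: P[2], P[3].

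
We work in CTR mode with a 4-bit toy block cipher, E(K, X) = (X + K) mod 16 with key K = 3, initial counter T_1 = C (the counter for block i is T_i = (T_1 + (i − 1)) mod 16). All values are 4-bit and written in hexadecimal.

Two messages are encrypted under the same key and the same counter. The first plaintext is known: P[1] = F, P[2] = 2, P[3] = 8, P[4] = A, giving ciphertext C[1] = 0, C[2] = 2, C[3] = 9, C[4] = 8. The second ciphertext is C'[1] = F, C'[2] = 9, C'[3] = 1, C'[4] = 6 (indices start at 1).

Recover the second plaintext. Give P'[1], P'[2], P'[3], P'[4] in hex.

P'[1] = 0, P'[2] = 9, P'[3] = 0, P'[4] = 4

In CTR with a reused counter, both messages share the same keystream S_i, so C_i ⊕ C'_i = P_i ⊕ P'_i and thus P'_i = P_i ⊕ C_i ⊕ C'_i.
P'[1]: F ⊕ 0 ⊕ F = 0.
P'[2]: 2 ⊕ 2 ⊕ 9 = 9.
P'[3]: 8 ⊕ 9 ⊕ 1 = 0.
P'[4]: A ⊕ 8 ⊕ 6 = 4.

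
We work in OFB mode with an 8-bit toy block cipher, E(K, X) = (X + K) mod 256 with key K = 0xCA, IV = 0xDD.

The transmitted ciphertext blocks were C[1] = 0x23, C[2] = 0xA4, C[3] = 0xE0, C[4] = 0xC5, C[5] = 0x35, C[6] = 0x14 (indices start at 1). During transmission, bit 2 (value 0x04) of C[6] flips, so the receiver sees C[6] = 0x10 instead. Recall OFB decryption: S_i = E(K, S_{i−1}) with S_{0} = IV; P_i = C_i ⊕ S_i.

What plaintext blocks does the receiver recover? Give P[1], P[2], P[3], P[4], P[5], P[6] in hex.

Only C[6] changed, to 0x10. In OFB, a change in C_i flips the same bit in P_i only; the keystream is unaffected. Decrypting the received ciphertext:
P[1]: S = E(K, 0xDD) = 0xA7; 0x23 ⊕ 0xA7 = 0x84.
P[2]: S = E(K, 0xA7) = 0x71; 0xA4 ⊕ 0x71 = 0xD5.
P[3]: S = E(K, 0x71) = 0x3B; 0xE0 ⊕ 0x3B = 0xDB.
P[4]: S = E(K, 0x3B) = 0x05; 0xC5 ⊕ 0x05 = 0xC0.
P[5]: S = E(K, 0x05) = 0xCF; 0x35 ⊕ 0xCF = 0xFA.
P[6]: S = E(K, 0xCF) = 0x99; 0x10 ⊕ 0x99 = 0x89.
Blocks that differ from the original plaintext: P[6].

P[1] = 0x84, P[2] = 0xD5, P[3] = 0xDB, P[4] = 0xC0, P[5] = 0xFA, P[6] = 0x89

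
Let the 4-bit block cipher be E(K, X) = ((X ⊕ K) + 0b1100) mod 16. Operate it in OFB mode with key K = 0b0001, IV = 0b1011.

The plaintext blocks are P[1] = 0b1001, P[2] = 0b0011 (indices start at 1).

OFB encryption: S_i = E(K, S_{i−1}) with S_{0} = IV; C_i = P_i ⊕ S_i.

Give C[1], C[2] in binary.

C[1] = 0b1111, C[2] = 0b0000

C[1]: S = E(K, 0b1011) = 0b0110; 0b1001 ⊕ 0b0110 = 0b1111.
C[2]: S = E(K, 0b0110) = 0b0011; 0b0011 ⊕ 0b0011 = 0b0000.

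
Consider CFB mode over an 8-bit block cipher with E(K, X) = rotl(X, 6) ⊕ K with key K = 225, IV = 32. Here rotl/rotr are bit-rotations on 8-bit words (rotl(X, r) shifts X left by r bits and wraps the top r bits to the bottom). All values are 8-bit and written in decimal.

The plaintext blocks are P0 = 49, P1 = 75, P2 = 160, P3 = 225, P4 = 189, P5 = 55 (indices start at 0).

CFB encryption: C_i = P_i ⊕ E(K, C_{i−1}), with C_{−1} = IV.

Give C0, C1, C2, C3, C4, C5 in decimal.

C0 = 216, C1 = 156, C2 = 102, C3 = 153, C4 = 58, C5 = 88

C0: E(K, 32) = 233; 49 ⊕ 233 = 216.
C1: E(K, 216) = 215; 75 ⊕ 215 = 156.
C2: E(K, 156) = 198; 160 ⊕ 198 = 102.
C3: E(K, 102) = 120; 225 ⊕ 120 = 153.
C4: E(K, 153) = 135; 189 ⊕ 135 = 58.
C5: E(K, 58) = 111; 55 ⊕ 111 = 88.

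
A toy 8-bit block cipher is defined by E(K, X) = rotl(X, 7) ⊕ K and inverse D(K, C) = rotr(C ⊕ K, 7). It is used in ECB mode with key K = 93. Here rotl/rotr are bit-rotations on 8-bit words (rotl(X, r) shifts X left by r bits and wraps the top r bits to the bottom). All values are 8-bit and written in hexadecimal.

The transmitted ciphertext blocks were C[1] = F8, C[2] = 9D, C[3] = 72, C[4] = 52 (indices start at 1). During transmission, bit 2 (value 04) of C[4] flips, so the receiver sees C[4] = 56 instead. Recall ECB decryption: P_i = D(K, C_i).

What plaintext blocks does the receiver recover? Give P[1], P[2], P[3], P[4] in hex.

P[1] = D6, P[2] = 1C, P[3] = C3, P[4] = 8B

Only C[4] changed, to 56. In ECB, a change in C_i affects only P_i. Decrypting the received ciphertext:
P[1]: D(K, F8) = D6.
P[2]: D(K, 9D) = 1C.
P[3]: D(K, 72) = C3.
P[4]: D(K, 56) = 8B.
Blocks that differ from the original plaintext: P[4].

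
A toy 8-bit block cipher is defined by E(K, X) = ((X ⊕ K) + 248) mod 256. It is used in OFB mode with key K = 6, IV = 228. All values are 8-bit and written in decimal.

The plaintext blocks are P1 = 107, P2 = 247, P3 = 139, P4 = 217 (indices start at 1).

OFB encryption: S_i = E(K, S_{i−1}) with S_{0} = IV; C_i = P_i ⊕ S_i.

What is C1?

C1 = 177

C1: S = E(K, 228) = 218; 107 ⊕ 218 = 177.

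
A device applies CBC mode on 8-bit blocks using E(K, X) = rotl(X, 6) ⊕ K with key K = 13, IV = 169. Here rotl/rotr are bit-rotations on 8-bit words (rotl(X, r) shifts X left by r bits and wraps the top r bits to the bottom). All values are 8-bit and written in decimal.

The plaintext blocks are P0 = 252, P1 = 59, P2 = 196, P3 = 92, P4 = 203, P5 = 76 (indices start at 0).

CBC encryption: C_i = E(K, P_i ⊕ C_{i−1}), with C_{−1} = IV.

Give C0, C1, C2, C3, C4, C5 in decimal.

C0 = 88, C1 = 213, C2 = 73, C3 = 72, C4 = 237, C5 = 101

C0: P0 ⊕ 169 = 85; E(K, 85) = 88.
C1: P1 ⊕ 88 = 99; E(K, 99) = 213.
C2: P2 ⊕ 213 = 17; E(K, 17) = 73.
C3: P3 ⊕ 73 = 21; E(K, 21) = 72.
C4: P4 ⊕ 72 = 131; E(K, 131) = 237.
C5: P5 ⊕ 237 = 161; E(K, 161) = 101.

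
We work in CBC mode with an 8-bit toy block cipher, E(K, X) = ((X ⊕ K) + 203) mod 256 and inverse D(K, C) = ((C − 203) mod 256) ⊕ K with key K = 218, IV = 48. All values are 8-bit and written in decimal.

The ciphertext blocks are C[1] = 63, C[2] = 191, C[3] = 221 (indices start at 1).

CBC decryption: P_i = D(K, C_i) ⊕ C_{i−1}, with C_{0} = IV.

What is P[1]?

P[1]: D(K, 63) = 174; 174 ⊕ 48 = 158.

P[1] = 158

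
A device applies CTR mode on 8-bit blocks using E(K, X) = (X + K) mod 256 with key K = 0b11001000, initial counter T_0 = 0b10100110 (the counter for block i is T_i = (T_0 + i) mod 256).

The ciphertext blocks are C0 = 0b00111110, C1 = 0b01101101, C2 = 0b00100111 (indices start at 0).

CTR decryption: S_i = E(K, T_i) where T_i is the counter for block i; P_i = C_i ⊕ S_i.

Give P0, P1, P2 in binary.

P0 = 0b01010000, P1 = 0b00000010, P2 = 0b01010111

P0: T = 0b10100110, S = E(K, T) = 0b01101110; 0b00111110 ⊕ 0b01101110 = 0b01010000.
P1: T = 0b10100111, S = E(K, T) = 0b01101111; 0b01101101 ⊕ 0b01101111 = 0b00000010.
P2: T = 0b10101000, S = E(K, T) = 0b01110000; 0b00100111 ⊕ 0b01110000 = 0b01010111.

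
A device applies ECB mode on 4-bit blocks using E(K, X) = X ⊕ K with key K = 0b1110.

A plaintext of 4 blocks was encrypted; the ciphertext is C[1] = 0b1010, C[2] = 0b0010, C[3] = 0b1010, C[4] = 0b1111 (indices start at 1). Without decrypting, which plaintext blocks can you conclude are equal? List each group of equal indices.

P[1] = P[3]

ECB encrypts each block independently with the same key, so equal ciphertext blocks imply equal plaintext blocks.
C[1] = C[3] = 0b1010, so P[1] = P[3].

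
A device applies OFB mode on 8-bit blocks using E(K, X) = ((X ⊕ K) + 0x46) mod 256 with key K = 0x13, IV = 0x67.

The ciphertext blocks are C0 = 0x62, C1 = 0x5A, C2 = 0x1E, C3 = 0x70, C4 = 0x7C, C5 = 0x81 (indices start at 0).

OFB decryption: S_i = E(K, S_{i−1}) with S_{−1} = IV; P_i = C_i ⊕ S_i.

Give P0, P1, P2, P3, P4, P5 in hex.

P0 = 0xD8, P1 = 0xB5, P2 = 0x5C, P3 = 0xE7, P4 = 0xB6, P5 = 0x9E

P0: S = E(K, 0x67) = 0xBA; 0x62 ⊕ 0xBA = 0xD8.
P1: S = E(K, 0xBA) = 0xEF; 0x5A ⊕ 0xEF = 0xB5.
P2: S = E(K, 0xEF) = 0x42; 0x1E ⊕ 0x42 = 0x5C.
P3: S = E(K, 0x42) = 0x97; 0x70 ⊕ 0x97 = 0xE7.
P4: S = E(K, 0x97) = 0xCA; 0x7C ⊕ 0xCA = 0xB6.
P5: S = E(K, 0xCA) = 0x1F; 0x81 ⊕ 0x1F = 0x9E.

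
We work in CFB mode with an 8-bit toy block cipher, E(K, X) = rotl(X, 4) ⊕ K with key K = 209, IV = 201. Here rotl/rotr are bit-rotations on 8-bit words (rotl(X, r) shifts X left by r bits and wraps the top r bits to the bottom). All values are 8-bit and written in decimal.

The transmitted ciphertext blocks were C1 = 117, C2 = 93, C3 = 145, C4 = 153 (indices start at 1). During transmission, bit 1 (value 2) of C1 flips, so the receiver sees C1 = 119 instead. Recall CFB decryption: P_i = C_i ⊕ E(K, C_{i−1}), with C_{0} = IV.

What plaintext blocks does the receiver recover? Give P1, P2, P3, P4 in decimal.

P1 = 58, P2 = 251, P3 = 149, P4 = 81

Only C1 changed, to 119. In CFB, a change in C_i flips the same bit in P_i and garbles P_{i+1}. Decrypting the received ciphertext:
P1: E(K, 201) = 77; 119 ⊕ 77 = 58.
P2: E(K, 119) = 166; 93 ⊕ 166 = 251.
P3: E(K, 93) = 4; 145 ⊕ 4 = 149.
P4: E(K, 145) = 200; 153 ⊕ 200 = 81.
Blocks that differ from the original plaintext: P1, P2.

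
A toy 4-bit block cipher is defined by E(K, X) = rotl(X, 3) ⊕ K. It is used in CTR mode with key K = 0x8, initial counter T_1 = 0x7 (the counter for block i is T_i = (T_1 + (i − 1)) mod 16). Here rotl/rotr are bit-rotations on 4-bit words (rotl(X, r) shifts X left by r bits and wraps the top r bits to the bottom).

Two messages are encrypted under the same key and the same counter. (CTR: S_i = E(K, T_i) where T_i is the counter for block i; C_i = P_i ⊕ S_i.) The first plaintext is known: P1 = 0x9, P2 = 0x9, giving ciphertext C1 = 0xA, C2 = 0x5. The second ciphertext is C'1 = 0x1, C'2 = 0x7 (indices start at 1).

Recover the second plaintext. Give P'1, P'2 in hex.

In CTR with a reused counter, both messages share the same keystream S_i, so C_i ⊕ C'_i = P_i ⊕ P'_i and thus P'_i = P_i ⊕ C_i ⊕ C'_i.
P'1: 0x9 ⊕ 0xA ⊕ 0x1 = 0x2.
P'2: 0x9 ⊕ 0x5 ⊕ 0x7 = 0xB.

P'1 = 0x2, P'2 = 0xB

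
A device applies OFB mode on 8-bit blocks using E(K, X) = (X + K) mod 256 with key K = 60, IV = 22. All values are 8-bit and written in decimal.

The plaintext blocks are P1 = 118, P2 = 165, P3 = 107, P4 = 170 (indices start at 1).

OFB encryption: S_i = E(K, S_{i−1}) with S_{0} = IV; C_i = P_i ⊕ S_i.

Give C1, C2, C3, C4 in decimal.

C1 = 36, C2 = 43, C3 = 161, C4 = 172

C1: S = E(K, 22) = 82; 118 ⊕ 82 = 36.
C2: S = E(K, 82) = 142; 165 ⊕ 142 = 43.
C3: S = E(K, 142) = 202; 107 ⊕ 202 = 161.
C4: S = E(K, 202) = 6; 170 ⊕ 6 = 172.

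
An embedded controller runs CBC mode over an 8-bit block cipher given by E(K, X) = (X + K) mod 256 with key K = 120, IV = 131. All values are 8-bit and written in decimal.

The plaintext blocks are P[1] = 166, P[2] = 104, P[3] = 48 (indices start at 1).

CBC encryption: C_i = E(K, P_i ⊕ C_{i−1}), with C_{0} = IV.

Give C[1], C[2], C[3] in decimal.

C[1] = 157, C[2] = 109, C[3] = 213

C[1]: P[1] ⊕ 131 = 37; E(K, 37) = 157.
C[2]: P[2] ⊕ 157 = 245; E(K, 245) = 109.
C[3]: P[3] ⊕ 109 = 93; E(K, 93) = 213.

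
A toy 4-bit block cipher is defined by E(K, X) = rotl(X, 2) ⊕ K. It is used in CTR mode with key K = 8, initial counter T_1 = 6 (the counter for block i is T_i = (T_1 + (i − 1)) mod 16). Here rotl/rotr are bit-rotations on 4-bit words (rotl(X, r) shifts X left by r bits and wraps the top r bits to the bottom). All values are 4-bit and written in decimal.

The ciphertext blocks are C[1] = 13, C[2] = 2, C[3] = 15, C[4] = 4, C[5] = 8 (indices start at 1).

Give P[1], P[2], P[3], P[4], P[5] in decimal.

P[1] = 12, P[2] = 7, P[3] = 5, P[4] = 10, P[5] = 10

CTR decryption: S_i = E(K, T_i) where T_i is the counter for block i; P_i = C_i ⊕ S_i.
P[1]: T = 6, S = E(K, T) = 1; 13 ⊕ 1 = 12.
P[2]: T = 7, S = E(K, T) = 5; 2 ⊕ 5 = 7.
P[3]: T = 8, S = E(K, T) = 10; 15 ⊕ 10 = 5.
P[4]: T = 9, S = E(K, T) = 14; 4 ⊕ 14 = 10.
P[5]: T = 10, S = E(K, T) = 2; 8 ⊕ 2 = 10.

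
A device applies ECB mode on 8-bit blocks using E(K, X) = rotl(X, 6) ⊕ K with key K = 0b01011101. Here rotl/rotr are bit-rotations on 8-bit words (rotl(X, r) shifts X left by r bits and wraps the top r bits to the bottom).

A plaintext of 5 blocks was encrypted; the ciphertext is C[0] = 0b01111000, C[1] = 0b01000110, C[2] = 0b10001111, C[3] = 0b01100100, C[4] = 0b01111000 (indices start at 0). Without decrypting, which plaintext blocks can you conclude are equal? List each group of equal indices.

ECB encrypts each block independently with the same key, so equal ciphertext blocks imply equal plaintext blocks.
C[0] = C[4] = 0b01111000, so P[0] = P[4].

P[0] = P[4]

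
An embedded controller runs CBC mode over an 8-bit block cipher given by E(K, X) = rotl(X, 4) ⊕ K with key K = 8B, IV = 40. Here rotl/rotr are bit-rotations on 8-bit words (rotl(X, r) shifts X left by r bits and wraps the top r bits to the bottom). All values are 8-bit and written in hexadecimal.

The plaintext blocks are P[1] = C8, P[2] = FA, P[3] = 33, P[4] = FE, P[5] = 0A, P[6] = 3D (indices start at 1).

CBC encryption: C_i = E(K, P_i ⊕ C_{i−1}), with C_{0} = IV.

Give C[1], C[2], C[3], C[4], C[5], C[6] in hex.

C[1]: P[1] ⊕ 40 = 88; E(K, 88) = 03.
C[2]: P[2] ⊕ 03 = F9; E(K, F9) = 14.
C[3]: P[3] ⊕ 14 = 27; E(K, 27) = F9.
C[4]: P[4] ⊕ F9 = 07; E(K, 07) = FB.
C[5]: P[5] ⊕ FB = F1; E(K, F1) = 94.
C[6]: P[6] ⊕ 94 = A9; E(K, A9) = 11.

C[1] = 03, C[2] = 14, C[3] = F9, C[4] = FB, C[5] = 94, C[6] = 11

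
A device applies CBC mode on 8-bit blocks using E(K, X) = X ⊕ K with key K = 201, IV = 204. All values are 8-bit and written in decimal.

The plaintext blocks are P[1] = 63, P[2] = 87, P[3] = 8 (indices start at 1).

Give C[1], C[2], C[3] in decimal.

C[1] = 58, C[2] = 164, C[3] = 101

CBC encryption: C_i = E(K, P_i ⊕ C_{i−1}), with C_{0} = IV.
C[1]: P[1] ⊕ 204 = 243; E(K, 243) = 58.
C[2]: P[2] ⊕ 58 = 109; E(K, 109) = 164.
C[3]: P[3] ⊕ 164 = 172; E(K, 172) = 101.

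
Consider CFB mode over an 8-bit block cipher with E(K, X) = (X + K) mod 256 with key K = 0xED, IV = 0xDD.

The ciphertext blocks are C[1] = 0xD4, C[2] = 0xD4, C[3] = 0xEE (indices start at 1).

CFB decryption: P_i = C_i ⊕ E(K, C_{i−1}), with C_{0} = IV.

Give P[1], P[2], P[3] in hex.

P[1]: E(K, 0xDD) = 0xCA; 0xD4 ⊕ 0xCA = 0x1E.
P[2]: E(K, 0xD4) = 0xC1; 0xD4 ⊕ 0xC1 = 0x15.
P[3]: E(K, 0xD4) = 0xC1; 0xEE ⊕ 0xC1 = 0x2F.

P[1] = 0x1E, P[2] = 0x15, P[3] = 0x2F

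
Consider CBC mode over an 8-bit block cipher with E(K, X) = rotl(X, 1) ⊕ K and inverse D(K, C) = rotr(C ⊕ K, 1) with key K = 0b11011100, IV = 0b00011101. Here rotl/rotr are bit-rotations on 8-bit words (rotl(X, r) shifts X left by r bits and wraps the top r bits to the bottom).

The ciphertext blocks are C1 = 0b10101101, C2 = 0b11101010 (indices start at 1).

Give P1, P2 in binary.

P1 = 0b10100101, P2 = 0b10110110

CBC decryption: P_i = D(K, C_i) ⊕ C_{i−1}, with C_{0} = IV.
P1: D(K, 0b10101101) = 0b10111000; 0b10111000 ⊕ 0b00011101 = 0b10100101.
P2: D(K, 0b11101010) = 0b00011011; 0b00011011 ⊕ 0b10101101 = 0b10110110.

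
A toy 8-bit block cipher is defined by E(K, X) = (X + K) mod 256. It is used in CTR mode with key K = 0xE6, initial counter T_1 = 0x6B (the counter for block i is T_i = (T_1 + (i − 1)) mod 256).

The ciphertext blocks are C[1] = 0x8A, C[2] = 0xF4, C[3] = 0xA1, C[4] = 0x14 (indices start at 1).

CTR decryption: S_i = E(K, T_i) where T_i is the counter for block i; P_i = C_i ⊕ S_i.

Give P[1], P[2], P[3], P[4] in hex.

P[1]: T = 0x6B, S = E(K, T) = 0x51; 0x8A ⊕ 0x51 = 0xDB.
P[2]: T = 0x6C, S = E(K, T) = 0x52; 0xF4 ⊕ 0x52 = 0xA6.
P[3]: T = 0x6D, S = E(K, T) = 0x53; 0xA1 ⊕ 0x53 = 0xF2.
P[4]: T = 0x6E, S = E(K, T) = 0x54; 0x14 ⊕ 0x54 = 0x40.

P[1] = 0xDB, P[2] = 0xA6, P[3] = 0xF2, P[4] = 0x40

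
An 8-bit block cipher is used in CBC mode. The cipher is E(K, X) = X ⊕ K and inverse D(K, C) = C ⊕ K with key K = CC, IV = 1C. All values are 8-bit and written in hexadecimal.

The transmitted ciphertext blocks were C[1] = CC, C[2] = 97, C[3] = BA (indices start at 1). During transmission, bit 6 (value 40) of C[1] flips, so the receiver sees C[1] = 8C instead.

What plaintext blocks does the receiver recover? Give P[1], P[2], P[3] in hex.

CBC decryption: P_i = D(K, C_i) ⊕ C_{i−1}, with C_{0} = IV.
Only C[1] changed, to 8C. In CBC, a change in C_i garbles P_i and flips the same bit in P_{i+1}. Decrypting the received ciphertext:
P[1]: D(K, 8C) = 40; 40 ⊕ 1C = 5C.
P[2]: D(K, 97) = 5B; 5B ⊕ 8C = D7.
P[3]: D(K, BA) = 76; 76 ⊕ 97 = E1.
Blocks that differ from the original plaintext: P[1], P[2].

P[1] = 5C, P[2] = D7, P[3] = E1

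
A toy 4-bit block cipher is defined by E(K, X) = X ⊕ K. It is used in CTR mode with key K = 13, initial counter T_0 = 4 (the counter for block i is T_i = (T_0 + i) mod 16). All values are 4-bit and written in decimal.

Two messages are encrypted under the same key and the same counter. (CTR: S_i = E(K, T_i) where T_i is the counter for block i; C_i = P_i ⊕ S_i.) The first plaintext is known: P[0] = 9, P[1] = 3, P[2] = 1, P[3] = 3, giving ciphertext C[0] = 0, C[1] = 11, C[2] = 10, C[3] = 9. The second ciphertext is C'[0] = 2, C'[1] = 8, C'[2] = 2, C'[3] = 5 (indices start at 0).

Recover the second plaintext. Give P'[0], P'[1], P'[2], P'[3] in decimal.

In CTR with a reused counter, both messages share the same keystream S_i, so C_i ⊕ C'_i = P_i ⊕ P'_i and thus P'_i = P_i ⊕ C_i ⊕ C'_i.
P'[0]: 9 ⊕ 0 ⊕ 2 = 11.
P'[1]: 3 ⊕ 11 ⊕ 8 = 0.
P'[2]: 1 ⊕ 10 ⊕ 2 = 9.
P'[3]: 3 ⊕ 9 ⊕ 5 = 15.

P'[0] = 11, P'[1] = 0, P'[2] = 9, P'[3] = 15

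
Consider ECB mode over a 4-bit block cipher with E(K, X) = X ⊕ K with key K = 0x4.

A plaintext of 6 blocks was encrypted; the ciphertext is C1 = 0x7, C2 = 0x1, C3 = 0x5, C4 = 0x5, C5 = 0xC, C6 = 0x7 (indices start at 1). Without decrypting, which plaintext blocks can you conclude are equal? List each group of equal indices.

P1 = P6; P3 = P4

ECB encrypts each block independently with the same key, so equal ciphertext blocks imply equal plaintext blocks.
C1 = C6 = 0x7, so P1 = P6.
C3 = C4 = 0x5, so P3 = P4.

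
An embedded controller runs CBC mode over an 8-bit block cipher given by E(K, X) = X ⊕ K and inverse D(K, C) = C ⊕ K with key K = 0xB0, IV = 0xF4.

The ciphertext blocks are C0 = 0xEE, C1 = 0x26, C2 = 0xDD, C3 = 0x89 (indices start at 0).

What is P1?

CBC decryption: P_i = D(K, C_i) ⊕ C_{i−1}, with C_{−1} = IV.
P1: D(K, 0x26) = 0x96; 0x96 ⊕ 0xEE = 0x78.

P1 = 0x78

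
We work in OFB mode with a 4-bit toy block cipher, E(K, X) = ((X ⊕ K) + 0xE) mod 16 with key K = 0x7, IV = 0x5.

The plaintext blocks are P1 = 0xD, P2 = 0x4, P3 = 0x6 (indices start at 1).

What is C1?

OFB encryption: S_i = E(K, S_{i−1}) with S_{0} = IV; C_i = P_i ⊕ S_i.
C1: S = E(K, 0x5) = 0x0; 0xD ⊕ 0x0 = 0xD.

C1 = 0xD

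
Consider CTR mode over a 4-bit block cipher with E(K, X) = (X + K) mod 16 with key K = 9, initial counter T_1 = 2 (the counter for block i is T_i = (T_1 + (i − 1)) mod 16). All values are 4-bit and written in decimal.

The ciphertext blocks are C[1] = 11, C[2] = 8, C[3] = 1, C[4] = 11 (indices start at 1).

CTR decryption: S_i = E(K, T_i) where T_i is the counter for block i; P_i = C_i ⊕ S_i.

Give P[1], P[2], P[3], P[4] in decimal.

P[1] = 0, P[2] = 4, P[3] = 12, P[4] = 5

P[1]: T = 2, S = E(K, T) = 11; 11 ⊕ 11 = 0.
P[2]: T = 3, S = E(K, T) = 12; 8 ⊕ 12 = 4.
P[3]: T = 4, S = E(K, T) = 13; 1 ⊕ 13 = 12.
P[4]: T = 5, S = E(K, T) = 14; 11 ⊕ 14 = 5.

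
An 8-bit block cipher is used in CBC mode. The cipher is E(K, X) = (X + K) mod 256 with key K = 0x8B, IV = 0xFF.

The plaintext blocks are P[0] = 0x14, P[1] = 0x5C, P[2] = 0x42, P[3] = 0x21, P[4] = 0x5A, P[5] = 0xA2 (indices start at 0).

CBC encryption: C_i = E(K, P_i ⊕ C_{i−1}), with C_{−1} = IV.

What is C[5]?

C[5] = 0xE8

C[0]: P[0] ⊕ 0xFF = 0xEB; E(K, 0xEB) = 0x76.
C[1]: P[1] ⊕ 0x76 = 0x2A; E(K, 0x2A) = 0xB5.
C[2]: P[2] ⊕ 0xB5 = 0xF7; E(K, 0xF7) = 0x82.
C[3]: P[3] ⊕ 0x82 = 0xA3; E(K, 0xA3) = 0x2E.
C[4]: P[4] ⊕ 0x2E = 0x74; E(K, 0x74) = 0xFF.
C[5]: P[5] ⊕ 0xFF = 0x5D; E(K, 0x5D) = 0xE8.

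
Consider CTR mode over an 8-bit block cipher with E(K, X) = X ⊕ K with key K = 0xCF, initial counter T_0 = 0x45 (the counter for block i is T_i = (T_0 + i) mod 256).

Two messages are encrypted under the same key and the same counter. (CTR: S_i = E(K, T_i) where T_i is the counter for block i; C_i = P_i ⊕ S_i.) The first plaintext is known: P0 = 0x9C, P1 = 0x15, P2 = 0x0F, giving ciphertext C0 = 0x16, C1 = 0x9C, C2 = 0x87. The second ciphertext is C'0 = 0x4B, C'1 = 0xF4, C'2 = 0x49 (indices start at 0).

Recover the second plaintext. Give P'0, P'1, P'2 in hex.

In CTR with a reused counter, both messages share the same keystream S_i, so C_i ⊕ C'_i = P_i ⊕ P'_i and thus P'_i = P_i ⊕ C_i ⊕ C'_i.
P'0: 0x9C ⊕ 0x16 ⊕ 0x4B = 0xC1.
P'1: 0x15 ⊕ 0x9C ⊕ 0xF4 = 0x7D.
P'2: 0x0F ⊕ 0x87 ⊕ 0x49 = 0xC1.

P'0 = 0xC1, P'1 = 0x7D, P'2 = 0xC1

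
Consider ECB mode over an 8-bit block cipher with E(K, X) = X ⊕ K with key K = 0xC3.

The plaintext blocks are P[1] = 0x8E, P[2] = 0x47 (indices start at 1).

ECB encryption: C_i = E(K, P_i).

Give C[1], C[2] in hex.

C[1]: E(K, 0x8E) = 0x4D.
C[2]: E(K, 0x47) = 0x84.

C[1] = 0x4D, C[2] = 0x84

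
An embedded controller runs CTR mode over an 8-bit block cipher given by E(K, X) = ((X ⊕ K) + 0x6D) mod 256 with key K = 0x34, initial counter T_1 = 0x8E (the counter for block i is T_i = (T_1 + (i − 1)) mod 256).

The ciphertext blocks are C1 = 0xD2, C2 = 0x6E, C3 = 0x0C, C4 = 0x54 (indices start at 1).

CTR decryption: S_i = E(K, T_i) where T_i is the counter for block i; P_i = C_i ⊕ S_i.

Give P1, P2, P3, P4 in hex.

P1: T = 0x8E, S = E(K, T) = 0x27; 0xD2 ⊕ 0x27 = 0xF5.
P2: T = 0x8F, S = E(K, T) = 0x28; 0x6E ⊕ 0x28 = 0x46.
P3: T = 0x90, S = E(K, T) = 0x11; 0x0C ⊕ 0x11 = 0x1D.
P4: T = 0x91, S = E(K, T) = 0x12; 0x54 ⊕ 0x12 = 0x46.

P1 = 0xF5, P2 = 0x46, P3 = 0x1D, P4 = 0x46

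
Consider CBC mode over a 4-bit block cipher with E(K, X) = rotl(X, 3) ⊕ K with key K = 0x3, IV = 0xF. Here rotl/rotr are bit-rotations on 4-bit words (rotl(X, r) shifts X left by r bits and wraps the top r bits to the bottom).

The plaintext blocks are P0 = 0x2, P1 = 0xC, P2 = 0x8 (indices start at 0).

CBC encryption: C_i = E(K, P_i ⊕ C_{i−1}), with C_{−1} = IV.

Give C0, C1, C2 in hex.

C0 = 0xD, C1 = 0xB, C2 = 0xA

C0: P0 ⊕ 0xF = 0xD; E(K, 0xD) = 0xD.
C1: P1 ⊕ 0xD = 0x1; E(K, 0x1) = 0xB.
C2: P2 ⊕ 0xB = 0x3; E(K, 0x3) = 0xA.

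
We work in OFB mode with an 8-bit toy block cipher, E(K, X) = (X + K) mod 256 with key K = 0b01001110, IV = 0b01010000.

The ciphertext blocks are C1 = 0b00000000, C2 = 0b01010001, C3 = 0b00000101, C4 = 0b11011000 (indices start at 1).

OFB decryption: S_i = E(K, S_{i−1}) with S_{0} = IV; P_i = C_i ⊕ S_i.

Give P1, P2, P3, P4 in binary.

P1: S = E(K, 0b01010000) = 0b10011110; 0b00000000 ⊕ 0b10011110 = 0b10011110.
P2: S = E(K, 0b10011110) = 0b11101100; 0b01010001 ⊕ 0b11101100 = 0b10111101.
P3: S = E(K, 0b11101100) = 0b00111010; 0b00000101 ⊕ 0b00111010 = 0b00111111.
P4: S = E(K, 0b00111010) = 0b10001000; 0b11011000 ⊕ 0b10001000 = 0b01010000.

P1 = 0b10011110, P2 = 0b10111101, P3 = 0b00111111, P4 = 0b01010000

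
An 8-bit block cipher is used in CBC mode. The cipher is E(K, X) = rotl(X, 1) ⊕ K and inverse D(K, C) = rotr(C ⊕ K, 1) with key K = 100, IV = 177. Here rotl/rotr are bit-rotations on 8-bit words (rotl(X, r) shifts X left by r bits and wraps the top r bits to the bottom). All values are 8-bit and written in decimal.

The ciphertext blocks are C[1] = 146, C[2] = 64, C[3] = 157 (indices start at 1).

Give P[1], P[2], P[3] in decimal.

P[1] = 202, P[2] = 128, P[3] = 188

CBC decryption: P_i = D(K, C_i) ⊕ C_{i−1}, with C_{0} = IV.
P[1]: D(K, 146) = 123; 123 ⊕ 177 = 202.
P[2]: D(K, 64) = 18; 18 ⊕ 146 = 128.
P[3]: D(K, 157) = 252; 252 ⊕ 64 = 188.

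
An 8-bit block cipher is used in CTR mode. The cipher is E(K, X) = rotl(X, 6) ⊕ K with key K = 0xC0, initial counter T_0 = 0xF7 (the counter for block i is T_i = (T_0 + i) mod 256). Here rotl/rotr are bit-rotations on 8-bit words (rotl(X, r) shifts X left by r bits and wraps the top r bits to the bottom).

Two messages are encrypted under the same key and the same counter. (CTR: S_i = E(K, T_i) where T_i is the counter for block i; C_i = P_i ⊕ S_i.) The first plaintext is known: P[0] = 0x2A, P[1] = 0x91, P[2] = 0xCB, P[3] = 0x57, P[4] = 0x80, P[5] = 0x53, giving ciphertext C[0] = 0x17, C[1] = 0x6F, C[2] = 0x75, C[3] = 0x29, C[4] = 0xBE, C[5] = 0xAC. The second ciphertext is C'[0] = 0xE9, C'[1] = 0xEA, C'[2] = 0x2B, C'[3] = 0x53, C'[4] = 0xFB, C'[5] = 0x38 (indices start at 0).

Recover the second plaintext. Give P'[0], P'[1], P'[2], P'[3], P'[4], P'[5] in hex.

In CTR with a reused counter, both messages share the same keystream S_i, so C_i ⊕ C'_i = P_i ⊕ P'_i and thus P'_i = P_i ⊕ C_i ⊕ C'_i.
P'[0]: 0x2A ⊕ 0x17 ⊕ 0xE9 = 0xD4.
P'[1]: 0x91 ⊕ 0x6F ⊕ 0xEA = 0x14.
P'[2]: 0xCB ⊕ 0x75 ⊕ 0x2B = 0x95.
P'[3]: 0x57 ⊕ 0x29 ⊕ 0x53 = 0x2D.
P'[4]: 0x80 ⊕ 0xBE ⊕ 0xFB = 0xC5.
P'[5]: 0x53 ⊕ 0xAC ⊕ 0x38 = 0xC7.

P'[0] = 0xD4, P'[1] = 0x14, P'[2] = 0x95, P'[3] = 0x2D, P'[4] = 0xC5, P'[5] = 0xC7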